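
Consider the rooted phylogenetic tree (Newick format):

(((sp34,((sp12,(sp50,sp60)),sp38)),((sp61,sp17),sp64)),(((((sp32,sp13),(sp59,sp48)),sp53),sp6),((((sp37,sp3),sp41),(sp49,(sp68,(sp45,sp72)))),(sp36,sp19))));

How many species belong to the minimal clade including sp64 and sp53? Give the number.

23

The MRCA of sp64 and sp53 is the root, so the clade is the entire tree.
That clade contains 23 terminal taxa: sp12, sp13, sp17, sp19, sp3, sp32, sp34, sp36, sp37, sp38, sp41, sp45, sp48, sp49, sp50, sp53, sp59, sp6, sp60, sp61, sp64, sp68, sp72.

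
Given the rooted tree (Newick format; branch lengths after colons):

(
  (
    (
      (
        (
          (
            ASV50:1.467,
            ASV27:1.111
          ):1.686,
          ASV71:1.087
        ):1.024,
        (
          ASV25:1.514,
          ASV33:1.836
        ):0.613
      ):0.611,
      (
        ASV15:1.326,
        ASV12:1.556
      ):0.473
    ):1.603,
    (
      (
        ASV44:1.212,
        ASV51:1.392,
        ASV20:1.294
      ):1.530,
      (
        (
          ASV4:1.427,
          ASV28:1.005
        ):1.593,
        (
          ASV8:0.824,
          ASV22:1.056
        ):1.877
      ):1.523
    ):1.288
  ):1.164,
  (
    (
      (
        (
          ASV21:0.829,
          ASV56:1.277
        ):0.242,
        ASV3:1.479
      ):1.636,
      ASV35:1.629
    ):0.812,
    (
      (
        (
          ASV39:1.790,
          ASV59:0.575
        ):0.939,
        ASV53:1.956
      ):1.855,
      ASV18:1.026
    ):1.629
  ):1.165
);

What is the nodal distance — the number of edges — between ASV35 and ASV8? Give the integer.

8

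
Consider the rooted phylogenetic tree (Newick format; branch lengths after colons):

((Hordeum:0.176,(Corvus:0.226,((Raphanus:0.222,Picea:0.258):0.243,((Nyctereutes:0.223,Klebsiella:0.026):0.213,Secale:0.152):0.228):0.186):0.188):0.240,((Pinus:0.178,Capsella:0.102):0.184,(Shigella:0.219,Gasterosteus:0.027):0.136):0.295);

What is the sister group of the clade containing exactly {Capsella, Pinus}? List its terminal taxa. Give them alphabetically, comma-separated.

The clade containing exactly {Capsella, Pinus} attaches to the tree at the node subtending ((Pinus,Capsella),(Shigella,Gasterosteus)).
The other lineage descending from that same node — the sister group — is (Shigella,Gasterosteus); its 2 tips in alphabetical order are the answer.

Gasterosteus, Shigella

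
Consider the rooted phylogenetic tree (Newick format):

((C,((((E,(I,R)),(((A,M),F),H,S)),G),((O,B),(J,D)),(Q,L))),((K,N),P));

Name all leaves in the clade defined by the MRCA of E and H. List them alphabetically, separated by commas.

A, E, F, H, I, M, R, S

Tracing E: it sits inside (E,(I,R)).
Tracing H: it sits inside (((A,M),F),H,S).
The smallest clade enclosing both is ((E,(I,R)),(((A,M),F),H,S)); the answer is its 8 terminal taxa in alphabetical order.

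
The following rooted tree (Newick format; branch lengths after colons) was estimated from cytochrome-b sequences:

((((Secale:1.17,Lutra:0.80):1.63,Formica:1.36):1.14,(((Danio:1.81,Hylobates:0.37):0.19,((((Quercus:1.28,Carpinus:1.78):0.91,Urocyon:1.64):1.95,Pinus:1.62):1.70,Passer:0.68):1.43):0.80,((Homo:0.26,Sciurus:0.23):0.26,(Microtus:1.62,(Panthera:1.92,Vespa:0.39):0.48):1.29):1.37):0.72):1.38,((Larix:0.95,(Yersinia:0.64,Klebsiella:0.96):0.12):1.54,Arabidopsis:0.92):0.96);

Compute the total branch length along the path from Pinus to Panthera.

10.61

The path runs Pinus → … → MRCA → … → Panthera; the MRCA is the node subtending (((Danio,Hylobates),((((Quercus,Carpinus),Urocyon),Pinus),Passer)),((Homo,Sciurus),(Microtus,(Panthera,Vespa)))).
Branch lengths along that path: 1.62 + 1.70 + 1.43 + 0.80 + 1.37 + 1.29 + 0.48 + 1.92 = 10.61.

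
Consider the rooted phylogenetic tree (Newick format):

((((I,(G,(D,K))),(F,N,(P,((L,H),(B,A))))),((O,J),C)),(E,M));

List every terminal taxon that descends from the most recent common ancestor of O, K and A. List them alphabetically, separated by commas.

Tracing O: it sits inside (O,J).
Tracing K: it sits inside (D,K).
Tracing A: it sits inside (B,A).
The smallest clade enclosing all 3 is (((I,(G,(D,K))),(F,N,(P,((L,H),(B,A))))),((O,J),C)); the answer is its 14 terminal taxa in alphabetical order.

A, B, C, D, F, G, H, I, J, K, L, N, O, P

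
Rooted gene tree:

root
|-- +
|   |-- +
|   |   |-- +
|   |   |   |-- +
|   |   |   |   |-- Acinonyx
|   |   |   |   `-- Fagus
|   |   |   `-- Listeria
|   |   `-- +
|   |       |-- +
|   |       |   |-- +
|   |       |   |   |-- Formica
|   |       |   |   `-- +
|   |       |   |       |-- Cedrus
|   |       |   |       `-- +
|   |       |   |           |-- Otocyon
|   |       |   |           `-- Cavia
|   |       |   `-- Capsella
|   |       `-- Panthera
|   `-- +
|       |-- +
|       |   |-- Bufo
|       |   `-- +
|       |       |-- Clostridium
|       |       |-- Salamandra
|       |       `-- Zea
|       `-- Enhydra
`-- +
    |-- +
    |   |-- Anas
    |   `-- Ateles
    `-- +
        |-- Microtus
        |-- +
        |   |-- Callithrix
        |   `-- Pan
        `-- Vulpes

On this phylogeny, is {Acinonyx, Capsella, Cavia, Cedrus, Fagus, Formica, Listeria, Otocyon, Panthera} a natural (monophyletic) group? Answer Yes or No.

Yes

The most recent common ancestor of these taxa subtends (((Acinonyx,Fagus),Listeria),(((Formica,(Cedrus,(Otocyon,Cavia))),Capsella),Panthera)).
That clade has exactly 9 tips — every listed taxon and nothing else — so the group is monophyletic.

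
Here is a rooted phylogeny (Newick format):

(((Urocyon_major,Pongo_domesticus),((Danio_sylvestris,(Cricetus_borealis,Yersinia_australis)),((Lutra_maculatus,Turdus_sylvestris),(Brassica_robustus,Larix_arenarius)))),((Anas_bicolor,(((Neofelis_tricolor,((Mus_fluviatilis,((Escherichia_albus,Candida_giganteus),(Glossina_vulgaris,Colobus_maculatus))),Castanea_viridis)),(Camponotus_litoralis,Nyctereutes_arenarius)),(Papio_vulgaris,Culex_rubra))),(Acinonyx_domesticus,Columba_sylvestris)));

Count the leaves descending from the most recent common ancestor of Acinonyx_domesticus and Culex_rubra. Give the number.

The MRCA of Acinonyx_domesticus and Culex_rubra is the node subtending ((Anas_bicolor,(((Neofelis_tricolor,((Mus_fluviatilis,((Escherichia_albus,Candida_giganteus),(Glossina_vulgaris,Colobus_maculatus))),Castanea_viridis)),(Camponotus_litoralis,Nyctereutes_arenarius)),(Papio_vulgaris,Culex_rubra))),(Acinonyx_domesticus,Columba_sylvestris)).
That clade contains 14 terminal taxa: Acinonyx_domesticus, Anas_bicolor, Camponotus_litoralis, Candida_giganteus, Castanea_viridis, Colobus_maculatus, Columba_sylvestris, Culex_rubra, Escherichia_albus, Glossina_vulgaris, Mus_fluviatilis, Neofelis_tricolor, Nyctereutes_arenarius, Papio_vulgaris.

14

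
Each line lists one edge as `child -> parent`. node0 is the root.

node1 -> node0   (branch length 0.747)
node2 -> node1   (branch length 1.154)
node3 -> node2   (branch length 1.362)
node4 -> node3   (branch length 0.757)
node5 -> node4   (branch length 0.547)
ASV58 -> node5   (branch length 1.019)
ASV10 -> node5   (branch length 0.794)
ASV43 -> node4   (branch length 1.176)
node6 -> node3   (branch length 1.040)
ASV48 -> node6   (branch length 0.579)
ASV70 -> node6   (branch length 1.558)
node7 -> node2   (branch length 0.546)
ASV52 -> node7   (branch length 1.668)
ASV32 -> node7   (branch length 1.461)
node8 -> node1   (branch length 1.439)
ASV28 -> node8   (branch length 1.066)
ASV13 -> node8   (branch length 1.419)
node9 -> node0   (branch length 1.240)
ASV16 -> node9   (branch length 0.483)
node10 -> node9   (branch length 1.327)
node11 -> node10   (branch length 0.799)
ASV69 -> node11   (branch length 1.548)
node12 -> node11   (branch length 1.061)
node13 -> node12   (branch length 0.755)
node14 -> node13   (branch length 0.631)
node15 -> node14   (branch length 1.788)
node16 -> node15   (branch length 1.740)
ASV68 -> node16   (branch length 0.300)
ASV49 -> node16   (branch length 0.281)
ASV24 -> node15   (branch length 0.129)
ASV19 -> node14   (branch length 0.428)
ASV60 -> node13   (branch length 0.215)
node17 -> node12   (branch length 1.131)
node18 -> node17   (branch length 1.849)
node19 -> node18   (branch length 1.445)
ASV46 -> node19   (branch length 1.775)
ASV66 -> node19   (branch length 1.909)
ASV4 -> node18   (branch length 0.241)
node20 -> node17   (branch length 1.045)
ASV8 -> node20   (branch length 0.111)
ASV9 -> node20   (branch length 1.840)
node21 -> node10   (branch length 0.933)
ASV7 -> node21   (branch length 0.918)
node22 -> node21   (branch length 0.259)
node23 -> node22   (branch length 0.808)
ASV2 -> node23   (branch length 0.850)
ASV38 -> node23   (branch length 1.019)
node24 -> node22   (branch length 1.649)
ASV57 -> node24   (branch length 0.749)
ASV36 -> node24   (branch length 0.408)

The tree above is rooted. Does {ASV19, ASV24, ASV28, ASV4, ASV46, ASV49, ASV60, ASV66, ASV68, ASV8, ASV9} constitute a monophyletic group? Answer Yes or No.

No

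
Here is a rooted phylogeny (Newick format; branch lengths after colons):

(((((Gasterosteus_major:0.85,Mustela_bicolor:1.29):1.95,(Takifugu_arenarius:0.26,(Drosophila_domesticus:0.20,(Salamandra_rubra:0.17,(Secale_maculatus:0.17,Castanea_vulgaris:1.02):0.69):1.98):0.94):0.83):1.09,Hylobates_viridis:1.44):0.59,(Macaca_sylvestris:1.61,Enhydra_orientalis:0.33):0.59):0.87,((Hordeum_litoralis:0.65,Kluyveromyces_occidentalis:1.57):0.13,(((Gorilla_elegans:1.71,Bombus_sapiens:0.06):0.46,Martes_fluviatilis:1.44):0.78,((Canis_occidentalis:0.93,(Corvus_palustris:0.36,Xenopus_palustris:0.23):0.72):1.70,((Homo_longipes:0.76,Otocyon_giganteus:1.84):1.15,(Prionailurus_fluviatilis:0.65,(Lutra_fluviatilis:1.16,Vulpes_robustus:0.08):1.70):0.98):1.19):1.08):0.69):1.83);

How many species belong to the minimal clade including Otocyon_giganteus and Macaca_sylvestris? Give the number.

The MRCA of Otocyon_giganteus and Macaca_sylvestris is the root, so the clade is the entire tree.
That clade contains 23 terminal taxa: Bombus_sapiens, Canis_occidentalis, Castanea_vulgaris, Corvus_palustris, Drosophila_domesticus, Enhydra_orientalis, Gasterosteus_major, Gorilla_elegans, Homo_longipes, Hordeum_litoralis, Hylobates_viridis, Kluyveromyces_occidentalis, Lutra_fluviatilis, Macaca_sylvestris, Martes_fluviatilis, Mustela_bicolor, Otocyon_giganteus, Prionailurus_fluviatilis, Salamandra_rubra, Secale_maculatus, Takifugu_arenarius, Vulpes_robustus, Xenopus_palustris.

23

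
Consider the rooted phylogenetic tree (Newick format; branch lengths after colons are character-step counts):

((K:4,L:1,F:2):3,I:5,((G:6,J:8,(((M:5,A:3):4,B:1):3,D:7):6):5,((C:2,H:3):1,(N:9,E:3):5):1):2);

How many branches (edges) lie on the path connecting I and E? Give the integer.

5

The MRCA of I and E is the root of the tree.
From I up to that node: 1 branch. From E up to the same node: 4 branches. Total: 1 + 4 = 5.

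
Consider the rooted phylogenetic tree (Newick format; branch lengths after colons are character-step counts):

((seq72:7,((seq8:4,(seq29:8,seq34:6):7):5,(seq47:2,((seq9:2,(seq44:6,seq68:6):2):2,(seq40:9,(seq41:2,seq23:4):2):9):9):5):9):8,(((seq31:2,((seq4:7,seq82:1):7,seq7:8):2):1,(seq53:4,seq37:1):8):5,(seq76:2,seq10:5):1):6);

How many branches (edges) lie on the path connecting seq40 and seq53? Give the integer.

10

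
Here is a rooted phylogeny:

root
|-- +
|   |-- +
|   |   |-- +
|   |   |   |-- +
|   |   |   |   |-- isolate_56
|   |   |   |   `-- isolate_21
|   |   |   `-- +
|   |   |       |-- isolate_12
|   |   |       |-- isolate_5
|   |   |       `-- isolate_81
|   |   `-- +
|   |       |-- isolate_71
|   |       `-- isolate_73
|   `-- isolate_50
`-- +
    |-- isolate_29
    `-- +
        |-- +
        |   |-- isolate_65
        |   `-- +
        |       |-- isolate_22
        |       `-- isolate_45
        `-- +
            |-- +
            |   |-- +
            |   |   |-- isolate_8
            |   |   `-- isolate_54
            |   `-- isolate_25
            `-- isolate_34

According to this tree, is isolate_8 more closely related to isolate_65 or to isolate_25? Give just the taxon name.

The MRCA of isolate_8 and isolate_25 subtends ((isolate_8,isolate_54),isolate_25) (3 taxa).
The MRCA of isolate_8 and isolate_65 subtends ((isolate_65,(isolate_22,isolate_45)),(((isolate_8,isolate_54),isolate_25),isolate_34)) (7 taxa).
The first is nested inside the second, so isolate_8 shares a more recent common ancestor with isolate_25.

isolate_25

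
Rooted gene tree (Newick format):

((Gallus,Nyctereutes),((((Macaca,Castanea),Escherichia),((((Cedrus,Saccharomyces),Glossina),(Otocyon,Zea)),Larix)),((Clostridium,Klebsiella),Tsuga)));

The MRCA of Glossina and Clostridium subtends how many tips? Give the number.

12

The MRCA of Glossina and Clostridium is the node subtending ((((Macaca,Castanea),Escherichia),((((Cedrus,Saccharomyces),Glossina),(Otocyon,Zea)),Larix)),((Clostridium,Klebsiella),Tsuga)).
That clade contains 12 terminal taxa: Castanea, Cedrus, Clostridium, Escherichia, Glossina, Klebsiella, Larix, Macaca, Otocyon, Saccharomyces, Tsuga, Zea.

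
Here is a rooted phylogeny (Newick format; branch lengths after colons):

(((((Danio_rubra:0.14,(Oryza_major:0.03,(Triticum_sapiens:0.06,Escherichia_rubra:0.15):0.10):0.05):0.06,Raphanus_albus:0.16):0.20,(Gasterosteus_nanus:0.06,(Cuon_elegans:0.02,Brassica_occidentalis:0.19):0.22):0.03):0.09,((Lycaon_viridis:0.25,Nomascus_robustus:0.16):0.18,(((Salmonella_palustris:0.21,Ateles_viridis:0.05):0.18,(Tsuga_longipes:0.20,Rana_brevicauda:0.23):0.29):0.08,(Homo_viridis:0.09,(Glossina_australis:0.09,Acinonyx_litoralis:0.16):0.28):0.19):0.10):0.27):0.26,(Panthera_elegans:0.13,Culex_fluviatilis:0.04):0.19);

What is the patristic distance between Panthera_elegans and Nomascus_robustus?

1.19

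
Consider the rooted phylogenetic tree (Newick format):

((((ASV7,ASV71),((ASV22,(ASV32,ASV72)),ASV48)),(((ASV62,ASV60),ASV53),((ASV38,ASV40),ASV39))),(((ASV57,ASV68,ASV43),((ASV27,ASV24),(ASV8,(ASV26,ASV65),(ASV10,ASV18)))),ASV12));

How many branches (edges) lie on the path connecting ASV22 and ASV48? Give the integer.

3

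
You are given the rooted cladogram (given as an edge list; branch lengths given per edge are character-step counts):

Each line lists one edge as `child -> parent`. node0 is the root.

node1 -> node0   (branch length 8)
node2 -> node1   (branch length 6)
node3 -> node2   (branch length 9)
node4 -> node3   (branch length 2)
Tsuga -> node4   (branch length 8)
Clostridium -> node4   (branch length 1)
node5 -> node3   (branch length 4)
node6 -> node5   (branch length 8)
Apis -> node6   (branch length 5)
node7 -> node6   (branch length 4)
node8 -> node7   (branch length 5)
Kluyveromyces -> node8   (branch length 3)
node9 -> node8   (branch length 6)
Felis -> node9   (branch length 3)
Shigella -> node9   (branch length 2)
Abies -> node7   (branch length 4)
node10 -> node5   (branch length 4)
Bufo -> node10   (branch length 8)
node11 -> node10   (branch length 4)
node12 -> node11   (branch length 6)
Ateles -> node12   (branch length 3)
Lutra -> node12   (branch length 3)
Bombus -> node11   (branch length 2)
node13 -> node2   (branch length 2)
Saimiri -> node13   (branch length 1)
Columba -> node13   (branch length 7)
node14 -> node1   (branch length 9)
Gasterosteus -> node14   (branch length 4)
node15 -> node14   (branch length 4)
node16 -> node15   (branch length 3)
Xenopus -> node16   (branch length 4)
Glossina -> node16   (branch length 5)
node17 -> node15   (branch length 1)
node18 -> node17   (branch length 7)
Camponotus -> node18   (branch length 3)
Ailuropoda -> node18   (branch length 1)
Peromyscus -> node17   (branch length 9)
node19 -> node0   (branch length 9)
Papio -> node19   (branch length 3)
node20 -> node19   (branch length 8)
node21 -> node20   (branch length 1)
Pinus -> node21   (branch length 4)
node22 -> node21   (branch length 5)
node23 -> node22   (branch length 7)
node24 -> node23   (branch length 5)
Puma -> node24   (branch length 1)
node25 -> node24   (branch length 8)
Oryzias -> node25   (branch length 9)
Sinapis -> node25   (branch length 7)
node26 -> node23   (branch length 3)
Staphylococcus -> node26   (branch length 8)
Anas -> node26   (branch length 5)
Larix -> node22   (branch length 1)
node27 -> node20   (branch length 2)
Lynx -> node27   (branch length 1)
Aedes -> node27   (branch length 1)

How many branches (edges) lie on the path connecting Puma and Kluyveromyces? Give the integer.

15

The MRCA of Puma and Kluyveromyces is the root of the tree.
From Puma up to that node: 7 branches. From Kluyveromyces up to the same node: 8 branches. Total: 7 + 8 = 15.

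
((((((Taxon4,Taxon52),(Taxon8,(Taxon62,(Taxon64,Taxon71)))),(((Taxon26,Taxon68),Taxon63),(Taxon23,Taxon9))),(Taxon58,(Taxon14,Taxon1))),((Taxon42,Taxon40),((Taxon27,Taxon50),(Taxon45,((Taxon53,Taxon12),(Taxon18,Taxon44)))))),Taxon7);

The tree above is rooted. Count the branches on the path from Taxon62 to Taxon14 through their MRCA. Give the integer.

8

The MRCA of Taxon62 and Taxon14 is the node subtending ((((Taxon4,Taxon52),(Taxon8,(Taxon62,(Taxon64,Taxon71)))),(((Taxon26,Taxon68),Taxon63),(Taxon23,Taxon9))),(Taxon58,(Taxon14,Taxon1))).
From Taxon62 up to that node: 5 branches. From Taxon14 up to the same node: 3 branches. Total: 5 + 3 = 8.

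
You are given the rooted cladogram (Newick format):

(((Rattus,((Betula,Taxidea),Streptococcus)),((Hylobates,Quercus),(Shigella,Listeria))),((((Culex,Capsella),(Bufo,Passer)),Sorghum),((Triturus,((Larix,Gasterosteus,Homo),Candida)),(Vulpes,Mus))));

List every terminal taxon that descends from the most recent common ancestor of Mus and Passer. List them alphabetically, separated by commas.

Tracing Mus: it sits inside (Vulpes,Mus).
Tracing Passer: it sits inside (Bufo,Passer).
The smallest clade enclosing both is ((((Culex,Capsella),(Bufo,Passer)),Sorghum),((Triturus,((Larix,Gasterosteus,Homo),Candida)),(Vulpes,Mus))); the answer is its 12 terminal taxa in alphabetical order.

Bufo, Candida, Capsella, Culex, Gasterosteus, Homo, Larix, Mus, Passer, Sorghum, Triturus, Vulpes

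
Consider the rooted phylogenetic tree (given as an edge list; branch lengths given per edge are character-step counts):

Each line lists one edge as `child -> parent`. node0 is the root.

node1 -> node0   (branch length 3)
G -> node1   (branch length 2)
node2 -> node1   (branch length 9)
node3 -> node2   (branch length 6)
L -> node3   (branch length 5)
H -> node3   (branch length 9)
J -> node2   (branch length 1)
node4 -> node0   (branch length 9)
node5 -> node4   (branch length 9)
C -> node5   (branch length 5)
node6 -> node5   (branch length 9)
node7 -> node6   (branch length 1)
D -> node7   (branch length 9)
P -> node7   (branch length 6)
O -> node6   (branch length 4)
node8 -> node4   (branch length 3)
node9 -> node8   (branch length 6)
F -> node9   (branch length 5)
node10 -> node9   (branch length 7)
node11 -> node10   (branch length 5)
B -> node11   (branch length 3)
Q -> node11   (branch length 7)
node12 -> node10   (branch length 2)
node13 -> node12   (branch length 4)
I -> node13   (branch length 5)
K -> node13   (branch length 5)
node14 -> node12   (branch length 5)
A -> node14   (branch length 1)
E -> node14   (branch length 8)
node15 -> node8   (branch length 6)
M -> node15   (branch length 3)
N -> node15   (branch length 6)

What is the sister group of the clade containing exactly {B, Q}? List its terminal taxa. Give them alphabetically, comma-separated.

The clade containing exactly {B, Q} attaches to the tree at the node subtending ((B,Q),((I,K),(A,E))).
The other lineage descending from that same node — the sister group — is ((I,K),(A,E)); its 4 tips in alphabetical order are the answer.

A, E, I, K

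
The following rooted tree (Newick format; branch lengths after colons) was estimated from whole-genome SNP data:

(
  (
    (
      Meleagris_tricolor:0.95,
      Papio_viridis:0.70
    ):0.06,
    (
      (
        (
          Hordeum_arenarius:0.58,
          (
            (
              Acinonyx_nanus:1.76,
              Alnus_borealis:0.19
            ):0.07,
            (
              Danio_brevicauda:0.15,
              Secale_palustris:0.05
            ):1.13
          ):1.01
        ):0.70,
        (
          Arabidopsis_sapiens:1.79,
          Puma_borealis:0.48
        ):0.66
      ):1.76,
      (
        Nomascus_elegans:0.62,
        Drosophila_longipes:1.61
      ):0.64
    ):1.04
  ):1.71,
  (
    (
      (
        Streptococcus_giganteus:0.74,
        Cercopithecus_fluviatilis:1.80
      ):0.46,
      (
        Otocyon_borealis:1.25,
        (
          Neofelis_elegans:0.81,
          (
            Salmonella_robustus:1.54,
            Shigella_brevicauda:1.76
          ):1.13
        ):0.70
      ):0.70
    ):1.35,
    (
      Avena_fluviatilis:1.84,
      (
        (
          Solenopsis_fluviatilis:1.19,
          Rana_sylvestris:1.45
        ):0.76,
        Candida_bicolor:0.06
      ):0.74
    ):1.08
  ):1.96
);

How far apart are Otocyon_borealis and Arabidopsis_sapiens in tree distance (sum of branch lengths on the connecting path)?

12.22

The path runs Otocyon_borealis → … → MRCA → … → Arabidopsis_sapiens; the MRCA is the root of the tree.
Branch lengths along that path: 1.25 + 0.70 + 1.35 + 1.96 + 1.71 + 1.04 + 1.76 + 0.66 + 1.79 = 12.22.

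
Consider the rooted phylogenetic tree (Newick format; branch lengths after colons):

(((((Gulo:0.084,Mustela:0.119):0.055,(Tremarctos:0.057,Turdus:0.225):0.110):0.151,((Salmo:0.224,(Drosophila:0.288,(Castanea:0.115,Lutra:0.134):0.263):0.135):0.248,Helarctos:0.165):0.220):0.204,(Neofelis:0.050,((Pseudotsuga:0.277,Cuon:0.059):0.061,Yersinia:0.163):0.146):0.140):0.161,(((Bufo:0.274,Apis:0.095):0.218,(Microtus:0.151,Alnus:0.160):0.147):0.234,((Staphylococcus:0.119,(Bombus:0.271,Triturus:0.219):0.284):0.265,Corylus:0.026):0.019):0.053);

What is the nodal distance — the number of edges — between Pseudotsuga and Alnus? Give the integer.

9

The MRCA of Pseudotsuga and Alnus is the root of the tree.
From Pseudotsuga up to that node: 5 branches. From Alnus up to the same node: 4 branches. Total: 5 + 4 = 9.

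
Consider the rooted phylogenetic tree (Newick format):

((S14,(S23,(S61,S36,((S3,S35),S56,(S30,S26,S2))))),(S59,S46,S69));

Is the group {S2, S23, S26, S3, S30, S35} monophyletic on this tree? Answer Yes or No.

The MRCA of the listed taxa subtends (S23,(S61,S36,((S3,S35),S56,(S30,S26,S2)))).
That clade also contains S36, S56, S61, which are not in the proposed group, so the group is not monophyletic.

No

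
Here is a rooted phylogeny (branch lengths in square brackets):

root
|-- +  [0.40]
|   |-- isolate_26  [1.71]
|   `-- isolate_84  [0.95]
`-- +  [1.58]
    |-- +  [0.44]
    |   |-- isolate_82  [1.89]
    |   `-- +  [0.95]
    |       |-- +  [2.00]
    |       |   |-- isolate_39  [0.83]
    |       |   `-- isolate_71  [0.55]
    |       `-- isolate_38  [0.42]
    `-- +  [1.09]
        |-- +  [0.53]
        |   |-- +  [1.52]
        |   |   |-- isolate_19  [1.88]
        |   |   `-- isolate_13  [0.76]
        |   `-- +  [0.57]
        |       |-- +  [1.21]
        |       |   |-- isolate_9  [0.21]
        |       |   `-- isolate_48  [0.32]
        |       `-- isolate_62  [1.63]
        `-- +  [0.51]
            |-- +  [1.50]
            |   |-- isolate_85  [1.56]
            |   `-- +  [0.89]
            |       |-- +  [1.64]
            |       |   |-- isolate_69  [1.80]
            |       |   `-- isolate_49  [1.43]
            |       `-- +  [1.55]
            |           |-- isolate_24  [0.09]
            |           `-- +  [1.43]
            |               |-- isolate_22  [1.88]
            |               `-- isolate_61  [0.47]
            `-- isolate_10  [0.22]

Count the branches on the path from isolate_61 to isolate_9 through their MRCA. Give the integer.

10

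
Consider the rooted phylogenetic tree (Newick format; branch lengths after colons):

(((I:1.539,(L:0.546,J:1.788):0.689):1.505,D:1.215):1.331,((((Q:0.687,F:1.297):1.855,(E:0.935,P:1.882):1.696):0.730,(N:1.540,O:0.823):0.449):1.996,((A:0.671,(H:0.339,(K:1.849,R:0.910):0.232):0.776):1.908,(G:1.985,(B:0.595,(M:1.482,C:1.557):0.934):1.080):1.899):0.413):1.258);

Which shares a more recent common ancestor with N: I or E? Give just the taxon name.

E

The MRCA of N and E subtends (((Q,F),(E,P)),(N,O)) (6 taxa).
The MRCA of N and I is the root, subtending the entire tree (18 taxa).
The first is nested inside the second, so N shares a more recent common ancestor with E.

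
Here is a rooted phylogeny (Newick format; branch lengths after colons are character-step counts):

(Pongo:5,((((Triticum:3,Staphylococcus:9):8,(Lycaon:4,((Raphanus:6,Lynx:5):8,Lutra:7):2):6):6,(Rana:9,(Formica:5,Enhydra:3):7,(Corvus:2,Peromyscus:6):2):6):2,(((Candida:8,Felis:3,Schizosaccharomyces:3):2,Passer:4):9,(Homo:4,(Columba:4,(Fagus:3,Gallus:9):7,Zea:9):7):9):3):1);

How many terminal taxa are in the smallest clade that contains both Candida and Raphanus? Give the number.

The MRCA of Candida and Raphanus is the node subtending ((((Triticum,Staphylococcus),(Lycaon,((Raphanus,Lynx),Lutra))),(Rana,(Formica,Enhydra),(Corvus,Peromyscus))),(((Candida,Felis,Schizosaccharomyces),Passer),(Homo,(Columba,(Fagus,Gallus),Zea)))).
That clade contains 20 terminal taxa: Candida, Columba, Corvus, Enhydra, Fagus, Felis, Formica, Gallus, Homo, Lutra, Lycaon, Lynx, Passer, Peromyscus, Rana, Raphanus, Schizosaccharomyces, Staphylococcus, Triticum, Zea.

20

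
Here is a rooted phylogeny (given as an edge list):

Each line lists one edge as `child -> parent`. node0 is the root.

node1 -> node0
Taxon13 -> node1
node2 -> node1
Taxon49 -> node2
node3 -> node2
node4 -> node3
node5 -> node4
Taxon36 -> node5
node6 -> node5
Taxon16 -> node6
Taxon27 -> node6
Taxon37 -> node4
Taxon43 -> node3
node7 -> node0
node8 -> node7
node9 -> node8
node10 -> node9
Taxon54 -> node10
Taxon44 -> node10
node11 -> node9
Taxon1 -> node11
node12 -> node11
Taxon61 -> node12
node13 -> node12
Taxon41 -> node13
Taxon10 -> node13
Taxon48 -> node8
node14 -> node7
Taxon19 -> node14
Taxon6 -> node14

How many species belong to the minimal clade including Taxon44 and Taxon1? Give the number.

The MRCA of Taxon44 and Taxon1 is the node subtending ((Taxon54,Taxon44),(Taxon1,(Taxon61,(Taxon41,Taxon10)))).
That clade contains 6 terminal taxa: Taxon1, Taxon10, Taxon41, Taxon44, Taxon54, Taxon61.

6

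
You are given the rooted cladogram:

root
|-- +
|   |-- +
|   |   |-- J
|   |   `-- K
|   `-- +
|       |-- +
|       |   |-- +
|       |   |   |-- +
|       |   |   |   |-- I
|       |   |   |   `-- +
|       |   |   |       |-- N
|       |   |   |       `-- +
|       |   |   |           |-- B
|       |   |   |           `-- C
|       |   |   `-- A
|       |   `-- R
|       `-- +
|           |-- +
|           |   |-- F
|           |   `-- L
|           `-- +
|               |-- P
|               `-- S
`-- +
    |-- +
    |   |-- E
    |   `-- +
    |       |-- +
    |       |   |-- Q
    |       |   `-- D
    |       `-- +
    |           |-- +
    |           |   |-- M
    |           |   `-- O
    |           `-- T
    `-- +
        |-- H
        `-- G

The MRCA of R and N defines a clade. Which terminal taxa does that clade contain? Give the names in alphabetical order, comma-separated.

Tracing R: it sits inside (((I,(N,(B,C))),A),R).
Tracing N: it sits inside (N,(B,C)).
The smallest clade enclosing both is (((I,(N,(B,C))),A),R); the answer is its 6 terminal taxa in alphabetical order.

A, B, C, I, N, R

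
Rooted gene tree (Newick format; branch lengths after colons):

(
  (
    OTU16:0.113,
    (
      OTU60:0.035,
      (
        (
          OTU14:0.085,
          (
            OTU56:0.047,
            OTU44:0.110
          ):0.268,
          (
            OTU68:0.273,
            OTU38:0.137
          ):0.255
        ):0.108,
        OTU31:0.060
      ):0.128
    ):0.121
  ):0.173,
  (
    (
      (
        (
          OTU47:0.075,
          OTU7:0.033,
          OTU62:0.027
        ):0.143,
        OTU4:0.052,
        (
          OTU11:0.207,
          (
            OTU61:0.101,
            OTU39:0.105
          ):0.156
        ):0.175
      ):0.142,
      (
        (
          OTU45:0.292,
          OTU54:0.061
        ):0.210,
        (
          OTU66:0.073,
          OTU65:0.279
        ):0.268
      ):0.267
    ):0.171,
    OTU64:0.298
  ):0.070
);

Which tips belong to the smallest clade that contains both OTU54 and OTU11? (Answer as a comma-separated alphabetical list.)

OTU11, OTU39, OTU4, OTU45, OTU47, OTU54, OTU61, OTU62, OTU65, OTU66, OTU7

Tracing OTU54: it sits inside (OTU45,OTU54).
Tracing OTU11: it sits inside (OTU11,(OTU61,OTU39)).
The smallest clade enclosing both is (((OTU47,OTU7,OTU62),OTU4,(OTU11,(OTU61,OTU39))),((OTU45,OTU54),(OTU66,OTU65))); the answer is its 11 terminal taxa in alphabetical order.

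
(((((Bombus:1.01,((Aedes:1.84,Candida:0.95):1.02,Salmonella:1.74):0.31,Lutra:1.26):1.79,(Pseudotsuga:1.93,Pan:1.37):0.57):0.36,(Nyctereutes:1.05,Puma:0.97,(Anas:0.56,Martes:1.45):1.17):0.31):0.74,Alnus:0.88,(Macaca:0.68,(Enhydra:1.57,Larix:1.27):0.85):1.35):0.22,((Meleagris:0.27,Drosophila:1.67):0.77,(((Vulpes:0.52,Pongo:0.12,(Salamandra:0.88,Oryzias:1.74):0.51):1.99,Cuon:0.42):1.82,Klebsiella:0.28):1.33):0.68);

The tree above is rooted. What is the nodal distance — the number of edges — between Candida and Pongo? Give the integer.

The MRCA of Candida and Pongo is the root of the tree.
From Candida up to that node: 7 branches. From Pongo up to the same node: 5 branches. Total: 7 + 5 = 12.

12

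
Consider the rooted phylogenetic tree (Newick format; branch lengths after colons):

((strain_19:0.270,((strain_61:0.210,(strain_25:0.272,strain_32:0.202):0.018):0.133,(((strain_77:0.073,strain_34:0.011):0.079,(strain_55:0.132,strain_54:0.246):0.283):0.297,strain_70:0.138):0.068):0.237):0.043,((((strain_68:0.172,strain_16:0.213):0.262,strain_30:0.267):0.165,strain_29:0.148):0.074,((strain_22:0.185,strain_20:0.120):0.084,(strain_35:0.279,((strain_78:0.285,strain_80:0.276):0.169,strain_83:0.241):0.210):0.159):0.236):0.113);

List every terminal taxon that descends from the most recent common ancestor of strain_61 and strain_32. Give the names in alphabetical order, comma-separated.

Tracing strain_61: it sits inside (strain_61,(strain_25,strain_32)).
Tracing strain_32: it sits inside (strain_25,strain_32).
The smallest clade enclosing both is (strain_61,(strain_25,strain_32)); the answer is its 3 terminal taxa in alphabetical order.

strain_25, strain_32, strain_61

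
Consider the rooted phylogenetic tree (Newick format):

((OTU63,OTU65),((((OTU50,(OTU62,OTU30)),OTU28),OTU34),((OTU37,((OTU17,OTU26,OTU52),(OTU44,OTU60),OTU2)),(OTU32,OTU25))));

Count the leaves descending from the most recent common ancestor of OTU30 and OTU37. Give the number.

The MRCA of OTU30 and OTU37 is the node subtending ((((OTU50,(OTU62,OTU30)),OTU28),OTU34),((OTU37,((OTU17,OTU26,OTU52),(OTU44,OTU60),OTU2)),(OTU32,OTU25))).
That clade contains 14 terminal taxa: OTU17, OTU2, OTU25, OTU26, OTU28, OTU30, OTU32, OTU34, OTU37, OTU44, OTU50, OTU52, OTU60, OTU62.

14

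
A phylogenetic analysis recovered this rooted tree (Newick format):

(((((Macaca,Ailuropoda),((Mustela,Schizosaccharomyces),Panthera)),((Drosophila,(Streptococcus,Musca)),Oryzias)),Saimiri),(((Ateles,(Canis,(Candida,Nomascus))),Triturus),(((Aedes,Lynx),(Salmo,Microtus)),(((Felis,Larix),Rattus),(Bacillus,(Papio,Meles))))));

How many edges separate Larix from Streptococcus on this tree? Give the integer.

12

The MRCA of Larix and Streptococcus is the root of the tree.
From Larix up to that node: 6 branches. From Streptococcus up to the same node: 6 branches. Total: 6 + 6 = 12.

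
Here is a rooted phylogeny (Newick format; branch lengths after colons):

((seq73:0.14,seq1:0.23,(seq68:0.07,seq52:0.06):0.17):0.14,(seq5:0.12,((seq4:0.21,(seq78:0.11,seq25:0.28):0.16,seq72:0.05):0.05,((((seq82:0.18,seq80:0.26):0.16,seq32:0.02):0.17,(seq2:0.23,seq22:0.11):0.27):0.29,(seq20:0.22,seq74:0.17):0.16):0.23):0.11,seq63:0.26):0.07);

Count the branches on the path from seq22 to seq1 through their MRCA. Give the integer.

8

The MRCA of seq22 and seq1 is the root of the tree.
From seq22 up to that node: 6 branches. From seq1 up to the same node: 2 branches. Total: 6 + 2 = 8.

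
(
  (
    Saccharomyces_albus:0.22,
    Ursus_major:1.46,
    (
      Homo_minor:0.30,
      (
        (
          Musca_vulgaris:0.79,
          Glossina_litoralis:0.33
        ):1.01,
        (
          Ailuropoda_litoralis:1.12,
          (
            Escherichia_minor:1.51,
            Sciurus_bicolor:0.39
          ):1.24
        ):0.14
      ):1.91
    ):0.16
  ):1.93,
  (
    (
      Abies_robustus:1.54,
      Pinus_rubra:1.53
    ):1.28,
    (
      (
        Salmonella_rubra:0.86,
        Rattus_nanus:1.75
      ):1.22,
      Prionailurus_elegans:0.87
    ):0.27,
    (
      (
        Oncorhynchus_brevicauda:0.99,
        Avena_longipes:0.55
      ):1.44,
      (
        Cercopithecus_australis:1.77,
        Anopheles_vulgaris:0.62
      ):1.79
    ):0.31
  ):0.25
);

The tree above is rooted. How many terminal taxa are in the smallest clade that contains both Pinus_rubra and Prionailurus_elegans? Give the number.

The MRCA of Pinus_rubra and Prionailurus_elegans is the node subtending ((Abies_robustus,Pinus_rubra),((Salmonella_rubra,Rattus_nanus),Prionailurus_elegans),((Oncorhynchus_brevicauda,Avena_longipes),(Cercopithecus_australis,Anopheles_vulgaris))).
That clade contains 9 terminal taxa: Abies_robustus, Anopheles_vulgaris, Avena_longipes, Cercopithecus_australis, Oncorhynchus_brevicauda, Pinus_rubra, Prionailurus_elegans, Rattus_nanus, Salmonella_rubra.

9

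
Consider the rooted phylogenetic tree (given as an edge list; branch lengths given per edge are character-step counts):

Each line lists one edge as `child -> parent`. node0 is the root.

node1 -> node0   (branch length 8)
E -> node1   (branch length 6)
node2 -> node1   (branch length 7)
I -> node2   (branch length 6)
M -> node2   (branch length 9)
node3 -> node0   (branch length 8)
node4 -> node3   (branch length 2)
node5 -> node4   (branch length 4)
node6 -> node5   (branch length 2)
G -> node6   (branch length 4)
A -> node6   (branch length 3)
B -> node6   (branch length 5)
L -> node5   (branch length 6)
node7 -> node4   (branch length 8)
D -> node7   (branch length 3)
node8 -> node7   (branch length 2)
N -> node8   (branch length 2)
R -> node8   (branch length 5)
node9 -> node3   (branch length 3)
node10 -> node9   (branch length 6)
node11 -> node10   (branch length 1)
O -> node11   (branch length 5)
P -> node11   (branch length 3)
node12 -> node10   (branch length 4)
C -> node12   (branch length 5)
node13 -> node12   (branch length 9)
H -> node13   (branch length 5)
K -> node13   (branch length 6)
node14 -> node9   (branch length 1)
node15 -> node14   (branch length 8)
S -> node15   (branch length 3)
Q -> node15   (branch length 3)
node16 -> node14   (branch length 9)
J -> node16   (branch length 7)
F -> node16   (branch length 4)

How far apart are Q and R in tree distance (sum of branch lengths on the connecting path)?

The path runs Q → … → MRCA → … → R; the MRCA is the node subtending ((((G,A,B),L),(D,(N,R))),(((O,P),(C,(H,K))),((S,Q),(J,F)))).
Branch lengths along that path: 3 + 8 + 1 + 3 + 2 + 8 + 2 + 5 = 32.

32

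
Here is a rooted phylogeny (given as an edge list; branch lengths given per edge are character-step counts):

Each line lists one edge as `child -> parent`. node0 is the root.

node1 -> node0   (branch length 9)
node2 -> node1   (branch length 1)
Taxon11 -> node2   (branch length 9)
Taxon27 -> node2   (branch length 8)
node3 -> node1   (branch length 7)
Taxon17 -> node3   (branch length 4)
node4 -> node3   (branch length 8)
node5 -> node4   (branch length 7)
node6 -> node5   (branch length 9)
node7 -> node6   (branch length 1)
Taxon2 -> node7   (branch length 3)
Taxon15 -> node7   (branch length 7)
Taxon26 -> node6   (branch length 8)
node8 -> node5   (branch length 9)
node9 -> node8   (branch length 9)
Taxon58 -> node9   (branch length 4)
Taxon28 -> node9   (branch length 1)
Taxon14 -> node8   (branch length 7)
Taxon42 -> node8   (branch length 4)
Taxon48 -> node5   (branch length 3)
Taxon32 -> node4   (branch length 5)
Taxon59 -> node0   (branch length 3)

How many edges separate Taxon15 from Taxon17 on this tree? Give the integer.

6

The MRCA of Taxon15 and Taxon17 is the node subtending (Taxon17,((((Taxon2,Taxon15),Taxon26),((Taxon58,Taxon28),Taxon14,Taxon42),Taxon48),Taxon32)).
From Taxon15 up to that node: 5 branches. From Taxon17 up to the same node: 1 branch. Total: 5 + 1 = 6.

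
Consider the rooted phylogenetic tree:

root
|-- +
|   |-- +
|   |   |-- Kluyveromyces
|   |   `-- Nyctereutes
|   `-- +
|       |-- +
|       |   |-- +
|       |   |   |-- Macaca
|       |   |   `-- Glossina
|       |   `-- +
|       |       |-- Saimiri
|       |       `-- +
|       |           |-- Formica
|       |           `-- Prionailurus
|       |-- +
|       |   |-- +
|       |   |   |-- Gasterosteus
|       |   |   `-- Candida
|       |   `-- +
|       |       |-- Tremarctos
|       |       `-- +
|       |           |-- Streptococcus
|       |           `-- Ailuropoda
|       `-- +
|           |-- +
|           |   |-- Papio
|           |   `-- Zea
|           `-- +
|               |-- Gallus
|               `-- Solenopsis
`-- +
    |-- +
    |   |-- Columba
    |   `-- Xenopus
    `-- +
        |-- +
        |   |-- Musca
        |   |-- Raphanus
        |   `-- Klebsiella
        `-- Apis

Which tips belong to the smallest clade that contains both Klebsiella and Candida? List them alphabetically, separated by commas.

Tracing Klebsiella: it sits inside (Musca,Raphanus,Klebsiella).
Tracing Candida: it sits inside (Gasterosteus,Candida).
The smallest clade enclosing both is the whole tree (their MRCA is the root), so the answer is all 22 tips in alphabetical order.

Ailuropoda, Apis, Candida, Columba, Formica, Gallus, Gasterosteus, Glossina, Klebsiella, Kluyveromyces, Macaca, Musca, Nyctereutes, Papio, Prionailurus, Raphanus, Saimiri, Solenopsis, Streptococcus, Tremarctos, Xenopus, Zea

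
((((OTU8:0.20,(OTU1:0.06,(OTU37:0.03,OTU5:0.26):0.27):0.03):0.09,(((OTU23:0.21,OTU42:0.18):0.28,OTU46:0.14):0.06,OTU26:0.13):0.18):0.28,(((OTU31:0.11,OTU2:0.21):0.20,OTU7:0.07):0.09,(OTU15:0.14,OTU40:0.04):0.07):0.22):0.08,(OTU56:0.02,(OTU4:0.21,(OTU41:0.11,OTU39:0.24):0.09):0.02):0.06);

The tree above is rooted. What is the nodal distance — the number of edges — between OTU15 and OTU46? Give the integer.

The MRCA of OTU15 and OTU46 is the node subtending (((OTU8,(OTU1,(OTU37,OTU5))),(((OTU23,OTU42),OTU46),OTU26)),(((OTU31,OTU2),OTU7),(OTU15,OTU40))).
From OTU15 up to that node: 3 branches. From OTU46 up to the same node: 4 branches. Total: 3 + 4 = 7.

7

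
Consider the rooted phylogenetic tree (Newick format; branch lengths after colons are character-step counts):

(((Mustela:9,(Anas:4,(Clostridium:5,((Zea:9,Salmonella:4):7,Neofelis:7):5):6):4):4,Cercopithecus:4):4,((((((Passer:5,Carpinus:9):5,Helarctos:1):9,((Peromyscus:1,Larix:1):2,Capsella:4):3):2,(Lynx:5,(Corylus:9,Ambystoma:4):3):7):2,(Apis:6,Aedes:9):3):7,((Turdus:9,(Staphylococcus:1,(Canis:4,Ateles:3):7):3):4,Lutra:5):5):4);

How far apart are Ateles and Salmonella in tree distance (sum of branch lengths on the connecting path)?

The path runs Ateles → … → MRCA → … → Salmonella; the MRCA is the root of the tree.
Branch lengths along that path: 3 + 7 + 3 + 4 + 5 + 4 + 4 + 4 + 4 + 6 + 5 + 7 + 4 = 60.

60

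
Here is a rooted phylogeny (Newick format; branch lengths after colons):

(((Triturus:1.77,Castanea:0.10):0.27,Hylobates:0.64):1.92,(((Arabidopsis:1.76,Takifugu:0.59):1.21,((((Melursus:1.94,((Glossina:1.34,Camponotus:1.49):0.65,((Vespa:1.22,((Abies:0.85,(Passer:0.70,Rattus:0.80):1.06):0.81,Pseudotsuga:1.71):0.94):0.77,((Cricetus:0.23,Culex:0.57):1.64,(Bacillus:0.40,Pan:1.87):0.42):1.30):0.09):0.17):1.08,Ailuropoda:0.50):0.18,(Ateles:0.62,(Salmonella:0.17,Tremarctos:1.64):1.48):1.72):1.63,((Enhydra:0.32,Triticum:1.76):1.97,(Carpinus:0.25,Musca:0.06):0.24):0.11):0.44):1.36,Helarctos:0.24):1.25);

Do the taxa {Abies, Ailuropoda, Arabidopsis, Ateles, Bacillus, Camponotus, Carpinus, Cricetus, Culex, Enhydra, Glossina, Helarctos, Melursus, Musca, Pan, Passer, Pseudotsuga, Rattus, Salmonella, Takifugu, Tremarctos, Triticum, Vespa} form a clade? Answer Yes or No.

The most recent common ancestor of these taxa subtends (((Arabidopsis,Takifugu),((((Melursus,((Glossina,Camponotus),((Vespa,((Abies,(Passer,Rattus)),Pseudotsuga)),((Cricetus,Culex),(Bacillus,Pan))))),Ailuropoda),(Ateles,(Salmonella,Tremarctos))),((Enhydra,Triticum),(Carpinus,Musca)))),Helarctos).
That clade has exactly 23 tips — every listed taxon and nothing else — so the group is monophyletic.

Yes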